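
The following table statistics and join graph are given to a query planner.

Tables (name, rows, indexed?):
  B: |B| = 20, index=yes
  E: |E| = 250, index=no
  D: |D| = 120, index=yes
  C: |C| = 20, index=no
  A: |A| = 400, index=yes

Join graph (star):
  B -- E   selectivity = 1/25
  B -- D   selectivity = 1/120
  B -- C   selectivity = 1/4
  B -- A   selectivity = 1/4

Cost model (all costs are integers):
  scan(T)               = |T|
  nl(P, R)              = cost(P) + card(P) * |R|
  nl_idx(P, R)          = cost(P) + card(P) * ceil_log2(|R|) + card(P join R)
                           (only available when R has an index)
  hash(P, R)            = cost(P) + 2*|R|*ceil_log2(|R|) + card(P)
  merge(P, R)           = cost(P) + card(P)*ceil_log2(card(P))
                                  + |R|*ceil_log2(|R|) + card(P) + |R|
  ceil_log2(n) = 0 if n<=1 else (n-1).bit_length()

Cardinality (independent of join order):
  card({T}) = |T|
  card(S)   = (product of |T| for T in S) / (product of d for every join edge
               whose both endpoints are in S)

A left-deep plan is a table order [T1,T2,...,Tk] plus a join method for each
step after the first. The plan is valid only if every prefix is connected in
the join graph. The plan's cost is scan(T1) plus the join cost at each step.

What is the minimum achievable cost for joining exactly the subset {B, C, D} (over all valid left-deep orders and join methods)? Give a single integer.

400

Selinger DP over subsets of {B,C,D}:
  {B}: scan cost=20, card=20
  {D}: scan cost=120, card=120
  {C}: scan cost=20, card=20
  {BD}: card=20; try (D,nl_idx)→180, (B,hash)→440, (B,nl_idx)→740, (D,merge)→1100, (B,merge)→1200, (D,hash)→1720 …(+2); best=180 via (D,nl_idx)
  {BC}: card=100; try (B,nl_idx)→220, (C,hash)→240, (B,hash)→240, (C,merge)→260, (B,merge)→260, (C,nl)→420 …(+1); best=220 via (B,nl_idx)
  {BCD}: card=100; try (C,hash)→400, (C,merge)→420, (C,nl)→580, (D,nl_idx)→1020, (D,merge)→1980, (D,hash)→2000 …(+1); best=400 via (C,hash)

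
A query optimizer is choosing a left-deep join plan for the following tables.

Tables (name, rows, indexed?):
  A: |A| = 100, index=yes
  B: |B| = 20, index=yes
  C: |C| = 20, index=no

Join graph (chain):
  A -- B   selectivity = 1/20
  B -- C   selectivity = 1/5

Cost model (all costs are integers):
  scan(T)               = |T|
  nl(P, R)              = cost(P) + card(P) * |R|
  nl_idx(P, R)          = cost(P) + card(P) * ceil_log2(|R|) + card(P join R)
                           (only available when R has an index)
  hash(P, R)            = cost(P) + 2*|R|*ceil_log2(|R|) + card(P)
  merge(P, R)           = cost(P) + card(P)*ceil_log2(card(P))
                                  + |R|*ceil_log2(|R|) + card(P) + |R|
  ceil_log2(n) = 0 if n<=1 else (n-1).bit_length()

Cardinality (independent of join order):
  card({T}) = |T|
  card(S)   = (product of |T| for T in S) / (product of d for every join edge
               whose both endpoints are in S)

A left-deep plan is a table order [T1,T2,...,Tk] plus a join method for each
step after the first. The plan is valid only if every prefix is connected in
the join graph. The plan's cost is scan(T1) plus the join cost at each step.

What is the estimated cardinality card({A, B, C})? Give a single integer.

400

Tables in S: A(100), B(20), C(20)
Edges inside S: A-B(d=20), B-C(d=5)
numerator = 100 * 20 * 20 = 40000
denominator = 20 * 5 = 100
card(S) = 40000 / 100 = 400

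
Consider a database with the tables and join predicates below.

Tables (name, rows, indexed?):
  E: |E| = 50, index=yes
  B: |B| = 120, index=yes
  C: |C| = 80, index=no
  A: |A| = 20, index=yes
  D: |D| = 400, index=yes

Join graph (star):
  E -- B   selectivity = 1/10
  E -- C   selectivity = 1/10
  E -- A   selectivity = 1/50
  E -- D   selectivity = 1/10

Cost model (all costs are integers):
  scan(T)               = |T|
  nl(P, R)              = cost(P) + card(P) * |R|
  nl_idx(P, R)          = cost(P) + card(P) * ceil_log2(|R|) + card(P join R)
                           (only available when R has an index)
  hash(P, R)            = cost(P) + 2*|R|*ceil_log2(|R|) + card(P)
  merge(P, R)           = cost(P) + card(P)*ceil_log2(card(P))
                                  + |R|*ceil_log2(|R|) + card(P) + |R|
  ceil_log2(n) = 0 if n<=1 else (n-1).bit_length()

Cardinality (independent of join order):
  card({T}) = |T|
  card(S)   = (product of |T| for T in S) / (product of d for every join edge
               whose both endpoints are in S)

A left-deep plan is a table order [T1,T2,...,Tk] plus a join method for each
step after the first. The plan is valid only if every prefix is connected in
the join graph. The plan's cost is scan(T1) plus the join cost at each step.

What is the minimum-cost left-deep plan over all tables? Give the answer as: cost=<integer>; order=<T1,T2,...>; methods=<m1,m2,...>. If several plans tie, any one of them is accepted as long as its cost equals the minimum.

Selinger DP (subsets sized 1..n):
  {E}: scan cost=50, card=50
  {B}: scan cost=120, card=120
  {C}: scan cost=80, card=80
  {A}: scan cost=20, card=20
  {D}: scan cost=400, card=400
  {BE}: card=600; try (E,hash)→840, (B,nl_idx)→1000, (B,merge)→1360, (E,merge)→1430, (E,nl_idx)→1440, (B,hash)→1780 …(+2); best=840 via (E,hash)
  {CE}: card=400; try (E,hash)→760, (E,nl_idx)→960, (C,merge)→1040, (E,merge)→1070, (C,hash)→1220, (C,nl)→4050 …(+1); best=760 via (E,hash)
  {AE}: card=20; try (E,nl_idx)→160, (A,hash)→300, (A,nl_idx)→320, (E,merge)→490, (A,merge)→520, (E,hash)→640 …(+2); best=160 via (E,nl_idx)
  {DE}: card=2000; try (E,hash)→1400, (D,nl_idx)→2500, (D,merge)→4400, (E,merge)→4750, (E,nl_idx)→4800, (D,hash)→7300 …(+2); best=1400 via (E,hash)
  {BCE}: card=4800; try (C,hash)→2560, (B,hash)→2840, (B,merge)→5720, (C,merge)→8080, (B,nl_idx)→8360, (B,nl)→48760 …(+1); best=2560 via (C,hash)
  {ABE}: card=240; try (B,nl_idx)→540, (B,merge)→1240, (A,hash)→1640, (B,hash)→1860, (B,nl)→2560, (A,nl_idx)→4080 …(+2); best=540 via (B,nl_idx)
  {BDE}: card=24000; try (B,hash)→5080, (D,hash)→8640, (D,merge)→11440, (B,merge)→26360, (D,nl_idx)→30240, (B,nl_idx)→39400 …(+2); best=5080 via (B,hash)
  {ACE}: card=160; try (C,merge)→920, (C,hash)→1300, (A,hash)→1360, (C,nl)→1760, (A,nl_idx)→2920, (A,merge)→4880 …(+1); best=920 via (C,merge)
  {CDE}: card=16000; try (C,hash)→4520, (D,hash)→8360, (D,merge)→8760, (D,nl_idx)→20360, (C,merge)→26040, (D,nl)→160760 …(+1); best=4520 via (C,hash)
  {ADE}: card=800; try (D,nl_idx)→1140, (A,hash)→3600, (D,merge)→4280, (D,hash)→7380, (D,nl)→8160, (A,nl_idx)→12200 …(+2); best=1140 via (D,nl_idx)
  {ABCE}: card=1920; try (C,hash)→1900, (B,hash)→2760, (B,merge)→3320, (C,merge)→3340, (B,nl_idx)→3960, (A,hash)→7560 …(+5); best=1900 via (C,hash)
  {BCDE}: card=192000; try (D,hash)→14560, (B,hash)→22200, (C,hash)→30200, (D,merge)→73760, (D,nl_idx)→237760, (B,merge)→245480 …(+5); best=14560 via (D,hash)
  {ABDE}: card=9600; try (B,hash)→3620, (D,merge)→6700, (D,hash)→7980, (B,merge)→10900, (D,nl_idx)→12300, (B,nl_idx)→16340 …(+6); best=3620 via (B,hash)
  {ACDE}: card=6400; try (C,hash)→3060, (D,merge)→6360, (D,hash)→8280, (D,nl_idx)→8760, (C,merge)→10580, (A,hash)→20720 …(+5); best=3060 via (C,hash)
  {ABCDE}: card=76800; try (D,hash)→11020, (B,hash)→11140, (C,hash)→14340, (D,merge)→28940, (B,merge)→93620, (D,nl_idx)→95980 …(+9); best=11020 via (D,hash)

cost=11020; order=A,E,B,C,D; methods=nl_idx,nl_idx,hash,hash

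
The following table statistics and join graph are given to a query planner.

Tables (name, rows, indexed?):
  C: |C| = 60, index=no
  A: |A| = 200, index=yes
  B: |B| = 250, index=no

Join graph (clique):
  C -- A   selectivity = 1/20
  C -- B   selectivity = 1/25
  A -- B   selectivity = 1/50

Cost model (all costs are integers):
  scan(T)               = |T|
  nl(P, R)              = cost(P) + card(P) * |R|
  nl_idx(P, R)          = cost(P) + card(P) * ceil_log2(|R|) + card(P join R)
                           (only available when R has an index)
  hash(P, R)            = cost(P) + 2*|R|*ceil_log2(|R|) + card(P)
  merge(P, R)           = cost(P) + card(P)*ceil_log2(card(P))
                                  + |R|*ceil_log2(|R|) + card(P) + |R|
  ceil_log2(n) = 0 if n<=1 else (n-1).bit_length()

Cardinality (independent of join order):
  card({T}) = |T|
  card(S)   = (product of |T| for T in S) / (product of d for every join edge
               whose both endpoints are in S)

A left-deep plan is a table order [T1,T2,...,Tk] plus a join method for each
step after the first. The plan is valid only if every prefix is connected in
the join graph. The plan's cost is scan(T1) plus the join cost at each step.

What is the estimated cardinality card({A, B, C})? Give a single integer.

Tables in S: A(200), B(250), C(60)
Edges inside S: C-A(d=20), C-B(d=25), A-B(d=50)
numerator = 200 * 250 * 60 = 3000000
denominator = 20 * 25 * 50 = 25000
card(S) = 3000000 / 25000 = 120

120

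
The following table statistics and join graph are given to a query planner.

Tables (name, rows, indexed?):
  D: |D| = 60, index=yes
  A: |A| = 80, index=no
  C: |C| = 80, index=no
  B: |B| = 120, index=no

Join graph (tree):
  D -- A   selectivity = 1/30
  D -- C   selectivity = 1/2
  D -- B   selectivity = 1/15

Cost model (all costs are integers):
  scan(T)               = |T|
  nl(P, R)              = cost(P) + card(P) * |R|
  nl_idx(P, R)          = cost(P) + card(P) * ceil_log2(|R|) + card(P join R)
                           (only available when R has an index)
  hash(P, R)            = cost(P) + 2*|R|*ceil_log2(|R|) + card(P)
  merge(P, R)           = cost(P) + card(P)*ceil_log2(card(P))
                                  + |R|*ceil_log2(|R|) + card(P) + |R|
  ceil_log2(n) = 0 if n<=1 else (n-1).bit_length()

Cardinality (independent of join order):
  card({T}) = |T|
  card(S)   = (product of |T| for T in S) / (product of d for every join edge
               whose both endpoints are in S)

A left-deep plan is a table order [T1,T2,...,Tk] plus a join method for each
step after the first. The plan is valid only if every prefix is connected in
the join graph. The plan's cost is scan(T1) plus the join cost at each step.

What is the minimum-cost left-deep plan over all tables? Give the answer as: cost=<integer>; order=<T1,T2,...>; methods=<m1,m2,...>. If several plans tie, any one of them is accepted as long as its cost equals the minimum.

Selinger DP (subsets sized 1..n):
  {D}: scan cost=60, card=60
  {A}: scan cost=80, card=80
  {C}: scan cost=80, card=80
  {B}: scan cost=120, card=120
  {AD}: card=160; try (D,nl_idx)→720, (D,hash)→880, (A,merge)→1120, (D,merge)→1140, (A,hash)→1240, (A,nl)→4860 …(+1); best=720 via (D,nl_idx)
  {CD}: card=2400; try (D,hash)→880, (C,merge)→1120, (D,merge)→1140, (C,hash)→1240, (D,nl_idx)→2960, (C,nl)→4860 …(+1); best=880 via (D,hash)
  {BD}: card=480; try (D,hash)→960, (D,nl_idx)→1320, (B,merge)→1440, (D,merge)→1500, (B,hash)→1800, (B,nl)→7260 …(+1); best=960 via (D,hash)
  {ACD}: card=6400; try (C,hash)→2000, (C,merge)→2800, (A,hash)→4400, (C,nl)→13520, (A,merge)→32720, (A,nl)→192880; best=2000 via (C,hash)
  {ABD}: card=1280; try (B,hash)→2560, (A,hash)→2560, (B,merge)→3120, (A,merge)→6400, (B,nl)→19920, (A,nl)→39360; best=2560 via (B,hash)
  {BCD}: card=19200; try (C,hash)→2560, (B,hash)→4960, (C,merge)→6400, (B,merge)→33040, (C,nl)→39360, (B,nl)→288880; best=2560 via (C,hash)
  {ABCD}: card=51200; try (C,hash)→4960, (B,hash)→10080, (C,merge)→18560, (A,hash)→22880, (B,merge)→92560, (C,nl)→104960 …(+3); best=4960 via (C,hash)

cost=4960; order=A,D,B,C; methods=nl_idx,hash,hash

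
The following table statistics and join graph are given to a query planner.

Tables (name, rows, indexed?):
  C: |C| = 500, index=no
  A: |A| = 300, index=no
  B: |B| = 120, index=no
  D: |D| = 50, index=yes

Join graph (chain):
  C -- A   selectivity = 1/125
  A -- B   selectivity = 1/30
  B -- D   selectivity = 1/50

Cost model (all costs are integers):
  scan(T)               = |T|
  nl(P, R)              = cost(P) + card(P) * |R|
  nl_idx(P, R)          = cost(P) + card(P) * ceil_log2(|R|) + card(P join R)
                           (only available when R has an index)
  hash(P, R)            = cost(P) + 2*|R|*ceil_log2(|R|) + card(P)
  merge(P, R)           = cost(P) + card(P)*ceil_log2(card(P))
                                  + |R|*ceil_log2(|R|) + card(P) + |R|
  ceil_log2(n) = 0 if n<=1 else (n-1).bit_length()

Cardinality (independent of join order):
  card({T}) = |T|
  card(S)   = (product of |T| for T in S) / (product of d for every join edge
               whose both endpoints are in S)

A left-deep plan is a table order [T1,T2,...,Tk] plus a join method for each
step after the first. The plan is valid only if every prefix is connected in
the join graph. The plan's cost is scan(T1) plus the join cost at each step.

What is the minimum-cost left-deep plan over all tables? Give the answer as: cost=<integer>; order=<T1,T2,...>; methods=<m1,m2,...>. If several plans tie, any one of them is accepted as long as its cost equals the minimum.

cost=14280; order=A,B,D,C; methods=hash,hash,hash

Selinger DP (subsets sized 1..n):
  {C}: scan cost=500, card=500
  {A}: scan cost=300, card=300
  {B}: scan cost=120, card=120
  {D}: scan cost=50, card=50
  {AC}: card=1200; try (A,hash)→6400, (C,merge)→8300, (A,merge)→8500, (C,hash)→9600, (C,nl)→150300, (A,nl)→150500; best=6400 via (A,hash)
  {AB}: card=1200; try (B,hash)→2280, (A,merge)→4080, (B,merge)→4260, (A,hash)→5640, (A,nl)→36120, (B,nl)→36300; best=2280 via (B,hash)
  {BD}: card=120; try (D,hash)→840, (D,nl_idx)→960, (B,merge)→1360, (D,merge)→1430, (B,hash)→1780, (B,nl)→6050 …(+1); best=840 via (D,hash)
  {ABC}: card=4800; try (B,hash)→9280, (C,hash)→12480, (C,merge)→21680, (B,merge)→21760, (B,nl)→150400, (C,nl)→602280; best=9280 via (B,hash)
  {ABD}: card=1200; try (D,hash)→4080, (A,merge)→4800, (A,hash)→6360, (D,nl_idx)→10680, (D,merge)→17030, (A,nl)→36840 …(+1); best=4080 via (D,hash)
  {ABCD}: card=4800; try (C,hash)→14280, (D,hash)→14680, (C,merge)→23480, (D,nl_idx)→42880, (D,merge)→76830, (D,nl)→249280 …(+1); best=14280 via (C,hash)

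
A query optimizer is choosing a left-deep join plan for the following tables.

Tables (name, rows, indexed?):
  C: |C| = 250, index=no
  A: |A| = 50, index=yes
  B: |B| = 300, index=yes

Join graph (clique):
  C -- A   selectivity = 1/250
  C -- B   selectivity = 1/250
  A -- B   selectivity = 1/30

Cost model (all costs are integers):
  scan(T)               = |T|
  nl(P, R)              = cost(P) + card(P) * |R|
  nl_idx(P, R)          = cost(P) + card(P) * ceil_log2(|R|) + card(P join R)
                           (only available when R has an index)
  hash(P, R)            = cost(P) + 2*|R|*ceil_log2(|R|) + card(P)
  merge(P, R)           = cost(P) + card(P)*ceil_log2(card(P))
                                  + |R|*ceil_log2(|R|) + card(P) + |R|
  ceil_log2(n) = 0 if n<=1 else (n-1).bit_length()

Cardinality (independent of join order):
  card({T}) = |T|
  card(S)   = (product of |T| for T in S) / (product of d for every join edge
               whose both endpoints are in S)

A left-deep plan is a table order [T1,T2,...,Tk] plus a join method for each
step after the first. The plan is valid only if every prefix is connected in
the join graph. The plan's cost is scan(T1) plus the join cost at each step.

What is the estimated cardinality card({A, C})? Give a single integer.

Tables in S: A(50), C(250)
Edges inside S: C-A(d=250)
numerator = 50 * 250 = 12500
denominator = 250 = 250
card(S) = 12500 / 250 = 50

50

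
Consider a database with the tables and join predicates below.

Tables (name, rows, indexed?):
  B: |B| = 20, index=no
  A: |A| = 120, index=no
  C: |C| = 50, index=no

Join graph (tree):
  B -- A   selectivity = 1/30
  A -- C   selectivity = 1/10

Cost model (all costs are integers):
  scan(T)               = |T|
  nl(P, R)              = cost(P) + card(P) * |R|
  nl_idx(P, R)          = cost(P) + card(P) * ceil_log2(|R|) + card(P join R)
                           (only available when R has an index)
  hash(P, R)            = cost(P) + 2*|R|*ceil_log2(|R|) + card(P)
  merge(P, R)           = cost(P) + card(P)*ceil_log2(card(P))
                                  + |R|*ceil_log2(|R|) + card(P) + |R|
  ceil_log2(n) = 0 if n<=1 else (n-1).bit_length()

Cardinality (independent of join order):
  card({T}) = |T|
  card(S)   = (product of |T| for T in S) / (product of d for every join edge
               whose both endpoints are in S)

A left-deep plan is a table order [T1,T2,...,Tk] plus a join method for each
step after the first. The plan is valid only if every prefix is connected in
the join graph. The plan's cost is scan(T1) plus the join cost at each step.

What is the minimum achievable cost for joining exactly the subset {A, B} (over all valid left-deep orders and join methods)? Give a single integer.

Selinger DP over subsets of {A,B}:
  {B}: scan cost=20, card=20
  {A}: scan cost=120, card=120
  {AB}: card=80; try (B,hash)→440, (A,merge)→1100, (B,merge)→1200, (A,hash)→1720, (A,nl)→2420, (B,nl)→2520; best=440 via (B,hash)

440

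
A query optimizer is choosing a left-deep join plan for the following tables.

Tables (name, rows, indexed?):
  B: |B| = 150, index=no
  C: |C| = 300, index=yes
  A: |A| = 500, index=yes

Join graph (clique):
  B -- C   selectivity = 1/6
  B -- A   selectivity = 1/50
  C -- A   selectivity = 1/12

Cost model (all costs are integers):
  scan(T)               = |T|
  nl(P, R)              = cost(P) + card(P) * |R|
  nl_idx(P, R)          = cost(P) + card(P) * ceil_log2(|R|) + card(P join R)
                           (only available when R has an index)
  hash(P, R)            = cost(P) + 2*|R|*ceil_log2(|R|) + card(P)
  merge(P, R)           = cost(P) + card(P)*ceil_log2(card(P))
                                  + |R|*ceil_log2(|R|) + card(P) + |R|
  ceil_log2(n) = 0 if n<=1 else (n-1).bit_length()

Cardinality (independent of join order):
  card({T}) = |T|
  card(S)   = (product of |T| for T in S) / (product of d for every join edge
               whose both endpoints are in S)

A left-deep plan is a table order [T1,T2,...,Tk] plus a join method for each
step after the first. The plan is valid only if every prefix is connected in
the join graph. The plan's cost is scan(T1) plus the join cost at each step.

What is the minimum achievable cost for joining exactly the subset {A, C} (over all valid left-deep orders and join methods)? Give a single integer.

6400

Selinger DP over subsets of {A,C}:
  {C}: scan cost=300, card=300
  {A}: scan cost=500, card=500
  {AC}: card=12500; try (C,hash)→6400, (A,merge)→8300, (C,merge)→8500, (A,hash)→9600, (A,nl_idx)→15500, (C,nl_idx)→17500 …(+2); best=6400 via (C,hash)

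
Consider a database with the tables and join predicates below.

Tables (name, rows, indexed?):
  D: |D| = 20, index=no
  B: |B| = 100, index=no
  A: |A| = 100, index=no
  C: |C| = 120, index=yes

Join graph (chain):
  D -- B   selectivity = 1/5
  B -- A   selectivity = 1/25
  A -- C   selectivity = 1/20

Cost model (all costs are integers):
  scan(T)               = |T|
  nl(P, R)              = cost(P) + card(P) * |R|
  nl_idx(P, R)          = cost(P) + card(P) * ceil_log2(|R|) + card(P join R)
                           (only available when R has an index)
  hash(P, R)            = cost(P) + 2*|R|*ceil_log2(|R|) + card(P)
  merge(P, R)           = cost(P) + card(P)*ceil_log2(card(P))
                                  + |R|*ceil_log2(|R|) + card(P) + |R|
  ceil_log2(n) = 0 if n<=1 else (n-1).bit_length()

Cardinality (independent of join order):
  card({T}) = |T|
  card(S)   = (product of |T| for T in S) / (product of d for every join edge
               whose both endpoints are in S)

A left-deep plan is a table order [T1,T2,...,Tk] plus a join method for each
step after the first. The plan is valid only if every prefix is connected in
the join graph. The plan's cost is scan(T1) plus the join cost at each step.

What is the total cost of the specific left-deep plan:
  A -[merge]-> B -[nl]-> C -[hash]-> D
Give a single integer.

52300

step 1: scan A: cost=100, card=100
step 2: join B via merge
    card(P join B) = 100*100/(25) = 400
    cost = 100 + 100*7 + 100*7 + 100 + 100 = 1700
step 3: join C via nl
    card(P join C) = 400*120/(20) = 2400
    cost = 1700 + 400*120 = 49700
step 4: join D via hash
    card(P join D) = 2400*20/(5) = 9600
    cost = 49700 + 2*20*5 + 2400 = 52300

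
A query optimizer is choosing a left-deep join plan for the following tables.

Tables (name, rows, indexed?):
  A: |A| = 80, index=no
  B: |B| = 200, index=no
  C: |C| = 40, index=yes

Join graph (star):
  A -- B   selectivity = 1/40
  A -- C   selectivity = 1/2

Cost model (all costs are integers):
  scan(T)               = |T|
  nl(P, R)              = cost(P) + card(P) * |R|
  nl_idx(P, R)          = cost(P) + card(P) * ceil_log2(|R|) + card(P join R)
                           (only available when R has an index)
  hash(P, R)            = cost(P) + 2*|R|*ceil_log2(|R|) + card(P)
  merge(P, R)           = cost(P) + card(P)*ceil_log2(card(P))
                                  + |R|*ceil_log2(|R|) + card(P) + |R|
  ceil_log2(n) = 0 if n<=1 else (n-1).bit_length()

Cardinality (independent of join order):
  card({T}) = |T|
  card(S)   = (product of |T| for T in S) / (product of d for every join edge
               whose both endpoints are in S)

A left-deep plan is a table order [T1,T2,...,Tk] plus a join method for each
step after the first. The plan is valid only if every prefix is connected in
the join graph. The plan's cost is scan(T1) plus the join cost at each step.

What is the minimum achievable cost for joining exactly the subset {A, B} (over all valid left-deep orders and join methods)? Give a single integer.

Selinger DP over subsets of {A,B}:
  {A}: scan cost=80, card=80
  {B}: scan cost=200, card=200
  {AB}: card=400; try (A,hash)→1520, (B,merge)→2520, (A,merge)→2640, (B,hash)→3360, (B,nl)→16080, (A,nl)→16200; best=1520 via (A,hash)

1520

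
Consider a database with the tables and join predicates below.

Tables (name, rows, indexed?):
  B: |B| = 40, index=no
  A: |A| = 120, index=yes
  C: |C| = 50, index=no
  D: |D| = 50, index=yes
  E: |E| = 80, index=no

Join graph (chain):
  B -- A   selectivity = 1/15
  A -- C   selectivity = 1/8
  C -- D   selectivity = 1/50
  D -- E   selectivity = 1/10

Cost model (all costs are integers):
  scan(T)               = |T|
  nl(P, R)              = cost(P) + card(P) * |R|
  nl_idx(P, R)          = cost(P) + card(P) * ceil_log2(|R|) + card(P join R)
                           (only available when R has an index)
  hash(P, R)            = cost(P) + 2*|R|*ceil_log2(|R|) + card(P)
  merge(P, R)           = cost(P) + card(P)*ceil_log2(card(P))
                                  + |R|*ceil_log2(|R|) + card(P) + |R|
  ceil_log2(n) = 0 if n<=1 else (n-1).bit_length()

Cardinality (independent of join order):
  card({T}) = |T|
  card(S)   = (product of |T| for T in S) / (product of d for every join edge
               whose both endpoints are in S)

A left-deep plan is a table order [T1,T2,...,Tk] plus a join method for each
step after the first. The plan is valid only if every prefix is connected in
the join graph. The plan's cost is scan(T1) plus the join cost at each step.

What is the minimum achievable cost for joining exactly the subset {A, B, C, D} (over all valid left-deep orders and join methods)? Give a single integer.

2730

Selinger DP over subsets of {A,B,C,D}:
  {B}: scan cost=40, card=40
  {A}: scan cost=120, card=120
  {C}: scan cost=50, card=50
  {D}: scan cost=50, card=50
  {AB}: card=320; try (A,nl_idx)→640, (B,hash)→720, (A,merge)→1280, (B,merge)→1360, (A,hash)→1760, (A,nl)→4840 …(+1); best=640 via (A,nl_idx)
  {AC}: card=750; try (C,hash)→840, (A,nl_idx)→1150, (A,merge)→1360, (C,merge)→1430, (A,hash)→1780, (A,nl)→6050 …(+1); best=840 via (C,hash)
  {CD}: card=50; try (D,nl_idx)→400, (D,hash)→700, (C,hash)→700, (D,merge)→750, (C,merge)→750, (D,nl)→2550 …(+1); best=400 via (D,nl_idx)
  {ABC}: card=2000; try (C,hash)→1560, (B,hash)→2070, (C,merge)→4190, (B,merge)→9370, (C,nl)→16640, (B,nl)→30840; best=1560 via (C,hash)
  {ACD}: card=750; try (A,nl_idx)→1500, (A,merge)→1710, (A,hash)→2130, (D,hash)→2190, (D,nl_idx)→6090, (A,nl)→6400 …(+2); best=1500 via (A,nl_idx)
  {ABCD}: card=2000; try (B,hash)→2730, (D,hash)→4160, (B,merge)→10030, (D,nl_idx)→15560, (D,merge)→25910, (B,nl)→31500 …(+1); best=2730 via (B,hash)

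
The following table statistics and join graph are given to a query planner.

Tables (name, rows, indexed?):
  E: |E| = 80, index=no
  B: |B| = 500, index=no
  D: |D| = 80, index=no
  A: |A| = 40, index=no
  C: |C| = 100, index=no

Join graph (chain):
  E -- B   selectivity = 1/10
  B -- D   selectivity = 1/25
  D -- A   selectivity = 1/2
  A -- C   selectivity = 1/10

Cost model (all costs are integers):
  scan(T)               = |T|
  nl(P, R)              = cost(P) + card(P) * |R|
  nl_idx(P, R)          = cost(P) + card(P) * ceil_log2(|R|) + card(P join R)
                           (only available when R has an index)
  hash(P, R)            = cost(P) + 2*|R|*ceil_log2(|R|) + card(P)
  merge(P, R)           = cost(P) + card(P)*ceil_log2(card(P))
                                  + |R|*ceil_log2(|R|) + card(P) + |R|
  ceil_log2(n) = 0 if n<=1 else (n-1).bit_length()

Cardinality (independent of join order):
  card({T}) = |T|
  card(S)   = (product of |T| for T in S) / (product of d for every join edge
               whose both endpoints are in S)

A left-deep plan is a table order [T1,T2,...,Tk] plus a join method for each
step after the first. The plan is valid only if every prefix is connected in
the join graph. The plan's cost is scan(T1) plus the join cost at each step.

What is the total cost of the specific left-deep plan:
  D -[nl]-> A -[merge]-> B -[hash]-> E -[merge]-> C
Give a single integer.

step 1: scan D: cost=80, card=80
step 2: join A via nl
    card(P join A) = 80*40/(2) = 1600
    cost = 80 + 80*40 = 3280
step 3: join B via merge
    card(P join B) = 1600*500/(25) = 32000
    cost = 3280 + 1600*11 + 500*9 + 1600 + 500 = 27480
step 4: join E via hash
    card(P join E) = 32000*80/(10) = 256000
    cost = 27480 + 2*80*7 + 32000 = 60600
step 5: join C via merge
    card(P join C) = 256000*100/(10) = 2560000
    cost = 60600 + 256000*18 + 100*7 + 256000 + 100 = 4925400

4925400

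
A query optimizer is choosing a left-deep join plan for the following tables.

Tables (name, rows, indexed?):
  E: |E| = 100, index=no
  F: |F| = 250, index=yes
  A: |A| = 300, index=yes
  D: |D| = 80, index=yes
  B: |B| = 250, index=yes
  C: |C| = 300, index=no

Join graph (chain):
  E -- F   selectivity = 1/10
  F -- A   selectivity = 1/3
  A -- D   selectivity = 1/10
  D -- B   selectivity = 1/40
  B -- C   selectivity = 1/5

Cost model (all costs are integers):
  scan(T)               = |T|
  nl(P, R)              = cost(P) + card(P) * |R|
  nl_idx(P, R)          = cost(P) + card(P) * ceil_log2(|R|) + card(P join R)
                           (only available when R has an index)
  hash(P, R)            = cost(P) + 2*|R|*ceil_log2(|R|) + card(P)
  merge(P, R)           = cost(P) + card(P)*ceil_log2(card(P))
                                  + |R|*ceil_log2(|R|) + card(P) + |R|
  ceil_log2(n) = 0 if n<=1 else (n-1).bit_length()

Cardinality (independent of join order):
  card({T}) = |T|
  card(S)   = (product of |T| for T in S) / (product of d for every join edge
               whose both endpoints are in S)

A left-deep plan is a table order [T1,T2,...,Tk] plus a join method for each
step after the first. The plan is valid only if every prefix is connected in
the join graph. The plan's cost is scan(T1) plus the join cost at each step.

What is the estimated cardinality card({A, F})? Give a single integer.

25000

Tables in S: A(300), F(250)
Edges inside S: F-A(d=3)
numerator = 300 * 250 = 75000
denominator = 3 = 3
card(S) = 75000 / 3 = 25000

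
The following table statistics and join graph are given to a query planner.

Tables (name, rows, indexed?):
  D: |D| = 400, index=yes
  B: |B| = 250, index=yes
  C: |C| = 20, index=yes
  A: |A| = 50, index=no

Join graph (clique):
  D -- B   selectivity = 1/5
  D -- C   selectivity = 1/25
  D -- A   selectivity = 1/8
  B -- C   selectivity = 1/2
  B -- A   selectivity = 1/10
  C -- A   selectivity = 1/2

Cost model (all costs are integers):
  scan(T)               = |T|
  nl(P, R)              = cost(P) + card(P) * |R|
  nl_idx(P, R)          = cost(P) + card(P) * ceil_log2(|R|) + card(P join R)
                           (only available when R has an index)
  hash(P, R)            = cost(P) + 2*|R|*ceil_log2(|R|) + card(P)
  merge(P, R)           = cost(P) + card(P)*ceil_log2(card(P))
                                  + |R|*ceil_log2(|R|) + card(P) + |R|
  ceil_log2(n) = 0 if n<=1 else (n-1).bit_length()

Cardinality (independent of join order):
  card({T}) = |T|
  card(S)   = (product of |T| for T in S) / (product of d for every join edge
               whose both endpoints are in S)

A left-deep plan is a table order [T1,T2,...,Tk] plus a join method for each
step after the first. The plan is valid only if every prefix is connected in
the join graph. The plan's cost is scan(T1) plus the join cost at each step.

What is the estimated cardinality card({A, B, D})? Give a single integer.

12500

Tables in S: A(50), B(250), D(400)
Edges inside S: D-B(d=5), D-A(d=8), B-A(d=10)
numerator = 50 * 250 * 400 = 5000000
denominator = 5 * 8 * 10 = 400
card(S) = 5000000 / 400 = 12500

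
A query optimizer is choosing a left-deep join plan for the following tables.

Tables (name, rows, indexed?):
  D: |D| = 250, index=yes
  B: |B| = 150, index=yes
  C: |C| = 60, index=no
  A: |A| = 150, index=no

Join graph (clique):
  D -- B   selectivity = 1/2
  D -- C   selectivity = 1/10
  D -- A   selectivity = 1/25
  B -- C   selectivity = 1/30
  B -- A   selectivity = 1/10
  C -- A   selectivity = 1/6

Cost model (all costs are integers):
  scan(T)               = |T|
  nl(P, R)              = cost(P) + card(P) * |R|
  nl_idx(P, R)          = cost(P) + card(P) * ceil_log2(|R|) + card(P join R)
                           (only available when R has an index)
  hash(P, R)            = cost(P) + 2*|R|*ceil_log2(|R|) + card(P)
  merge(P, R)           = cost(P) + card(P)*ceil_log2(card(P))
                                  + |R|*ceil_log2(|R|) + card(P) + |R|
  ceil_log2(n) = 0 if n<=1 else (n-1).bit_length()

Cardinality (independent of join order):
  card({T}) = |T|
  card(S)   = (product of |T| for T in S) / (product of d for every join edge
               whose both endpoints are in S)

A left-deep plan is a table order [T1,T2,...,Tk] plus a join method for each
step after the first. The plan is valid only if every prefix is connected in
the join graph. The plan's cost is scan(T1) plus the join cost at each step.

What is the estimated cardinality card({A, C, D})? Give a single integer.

Tables in S: A(150), C(60), D(250)
Edges inside S: D-C(d=10), D-A(d=25), C-A(d=6)
numerator = 150 * 60 * 250 = 2250000
denominator = 10 * 25 * 6 = 1500
card(S) = 2250000 / 1500 = 1500

1500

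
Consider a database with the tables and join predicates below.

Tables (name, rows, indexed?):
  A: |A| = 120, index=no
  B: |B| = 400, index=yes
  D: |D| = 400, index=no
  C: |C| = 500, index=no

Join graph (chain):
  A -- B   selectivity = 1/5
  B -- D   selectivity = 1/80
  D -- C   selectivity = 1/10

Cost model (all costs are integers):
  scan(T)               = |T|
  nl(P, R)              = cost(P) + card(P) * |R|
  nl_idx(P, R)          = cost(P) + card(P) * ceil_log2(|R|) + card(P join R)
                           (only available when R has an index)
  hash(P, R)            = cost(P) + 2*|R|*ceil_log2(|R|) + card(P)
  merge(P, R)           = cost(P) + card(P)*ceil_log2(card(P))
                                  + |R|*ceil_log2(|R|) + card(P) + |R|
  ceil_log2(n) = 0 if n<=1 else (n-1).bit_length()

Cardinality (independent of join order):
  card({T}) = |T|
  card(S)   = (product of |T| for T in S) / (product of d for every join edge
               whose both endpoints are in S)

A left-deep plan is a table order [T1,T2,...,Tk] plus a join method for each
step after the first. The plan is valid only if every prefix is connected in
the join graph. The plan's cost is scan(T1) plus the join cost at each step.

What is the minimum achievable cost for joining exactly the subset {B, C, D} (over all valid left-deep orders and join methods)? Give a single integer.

17000

Selinger DP over subsets of {B,C,D}:
  {B}: scan cost=400, card=400
  {D}: scan cost=400, card=400
  {C}: scan cost=500, card=500
  {BD}: card=2000; try (B,nl_idx)→6000, (D,hash)→8000, (B,hash)→8000, (D,merge)→8400, (B,merge)→8400, (D,nl)→160400 …(+1); best=6000 via (B,nl_idx)
  {CD}: card=20000; try (D,hash)→8200, (C,merge)→9400, (D,merge)→9500, (C,hash)→9800, (C,nl)→200400, (D,nl)→200500; best=8200 via (D,hash)
  {BCD}: card=100000; try (C,hash)→17000, (C,merge)→35000, (B,hash)→35400, (B,nl_idx)→288200, (B,merge)→332200, (C,nl)→1006000 …(+1); best=17000 via (C,hash)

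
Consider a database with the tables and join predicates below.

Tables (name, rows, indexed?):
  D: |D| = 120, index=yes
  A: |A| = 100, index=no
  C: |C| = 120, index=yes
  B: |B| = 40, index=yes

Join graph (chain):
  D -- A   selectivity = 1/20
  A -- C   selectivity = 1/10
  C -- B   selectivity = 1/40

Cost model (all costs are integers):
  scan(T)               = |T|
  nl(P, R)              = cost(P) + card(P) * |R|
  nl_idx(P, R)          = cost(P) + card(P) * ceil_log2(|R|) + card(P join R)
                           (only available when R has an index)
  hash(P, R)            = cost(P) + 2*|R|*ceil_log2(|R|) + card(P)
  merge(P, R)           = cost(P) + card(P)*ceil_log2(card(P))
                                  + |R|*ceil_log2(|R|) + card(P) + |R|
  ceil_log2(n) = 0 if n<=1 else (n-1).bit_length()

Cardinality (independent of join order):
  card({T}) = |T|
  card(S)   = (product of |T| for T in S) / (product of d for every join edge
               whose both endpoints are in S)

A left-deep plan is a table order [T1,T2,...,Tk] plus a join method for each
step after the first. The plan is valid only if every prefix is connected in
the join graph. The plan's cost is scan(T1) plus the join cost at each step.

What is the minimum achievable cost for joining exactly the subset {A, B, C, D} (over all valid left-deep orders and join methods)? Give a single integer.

4840

Selinger DP over subsets of {A,B,C,D}:
  {D}: scan cost=120, card=120
  {A}: scan cost=100, card=100
  {C}: scan cost=120, card=120
  {B}: scan cost=40, card=40
  {AD}: card=600; try (D,nl_idx)→1400, (A,hash)→1640, (D,merge)→1860, (D,hash)→1880, (A,merge)→1880, (D,nl)→12100 …(+1); best=1400 via (D,nl_idx)
  {AC}: card=1200; try (A,hash)→1640, (C,merge)→1860, (C,hash)→1880, (A,merge)→1880, (C,nl_idx)→2000, (C,nl)→12100 …(+1); best=1640 via (A,hash)
  {BC}: card=120; try (C,nl_idx)→440, (B,hash)→720, (B,nl_idx)→960, (C,merge)→1280, (B,merge)→1360, (C,hash)→1760 …(+2); best=440 via (C,nl_idx)
  {ACD}: card=7200; try (C,hash)→3680, (D,hash)→4520, (C,merge)→8960, (C,nl_idx)→12800, (D,merge)→17000, (D,nl_idx)→17240 …(+2); best=3680 via (C,hash)
  {ABC}: card=1200; try (A,hash)→1960, (A,merge)→2200, (B,hash)→3320, (B,nl_idx)→10040, (A,nl)→12440, (B,merge)→16320 …(+1); best=1960 via (A,hash)
  {ABCD}: card=7200; try (D,hash)→4840, (B,hash)→11360, (D,merge)→17320, (D,nl_idx)→17560, (B,nl_idx)→54080, (B,merge)→104760 …(+2); best=4840 via (D,hash)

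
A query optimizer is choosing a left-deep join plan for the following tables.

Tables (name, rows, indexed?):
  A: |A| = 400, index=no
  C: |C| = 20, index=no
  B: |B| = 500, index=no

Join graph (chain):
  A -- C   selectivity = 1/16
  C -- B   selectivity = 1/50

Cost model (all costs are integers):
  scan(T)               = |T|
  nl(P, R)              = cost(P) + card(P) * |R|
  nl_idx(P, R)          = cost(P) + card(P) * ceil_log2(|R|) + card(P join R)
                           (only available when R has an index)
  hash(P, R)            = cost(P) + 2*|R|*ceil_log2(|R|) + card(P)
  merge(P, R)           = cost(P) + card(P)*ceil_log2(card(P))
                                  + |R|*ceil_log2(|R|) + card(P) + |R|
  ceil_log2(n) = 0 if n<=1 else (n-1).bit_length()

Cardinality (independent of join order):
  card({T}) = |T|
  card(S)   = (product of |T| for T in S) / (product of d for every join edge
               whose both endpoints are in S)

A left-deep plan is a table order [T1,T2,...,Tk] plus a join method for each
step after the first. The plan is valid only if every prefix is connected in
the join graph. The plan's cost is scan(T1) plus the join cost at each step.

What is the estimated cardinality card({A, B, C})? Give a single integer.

5000

Tables in S: A(400), B(500), C(20)
Edges inside S: A-C(d=16), C-B(d=50)
numerator = 400 * 500 * 20 = 4000000
denominator = 16 * 50 = 800
card(S) = 4000000 / 800 = 5000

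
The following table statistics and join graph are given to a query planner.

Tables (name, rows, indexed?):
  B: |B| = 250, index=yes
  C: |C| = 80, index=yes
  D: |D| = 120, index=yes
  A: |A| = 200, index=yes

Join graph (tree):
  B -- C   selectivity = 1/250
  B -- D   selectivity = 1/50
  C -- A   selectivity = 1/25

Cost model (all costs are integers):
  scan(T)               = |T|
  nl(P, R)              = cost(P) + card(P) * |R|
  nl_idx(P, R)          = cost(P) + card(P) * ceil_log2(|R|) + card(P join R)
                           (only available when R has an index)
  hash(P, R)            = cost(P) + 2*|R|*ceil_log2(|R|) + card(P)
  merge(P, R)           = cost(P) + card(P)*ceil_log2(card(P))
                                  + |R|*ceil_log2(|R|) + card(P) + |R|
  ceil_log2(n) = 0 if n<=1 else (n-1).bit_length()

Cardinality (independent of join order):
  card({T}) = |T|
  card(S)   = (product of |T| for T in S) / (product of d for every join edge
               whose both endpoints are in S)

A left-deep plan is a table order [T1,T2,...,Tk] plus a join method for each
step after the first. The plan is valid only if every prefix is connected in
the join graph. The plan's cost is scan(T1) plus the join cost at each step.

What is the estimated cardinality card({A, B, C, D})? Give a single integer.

1536

Tables in S: A(200), B(250), C(80), D(120)
Edges inside S: B-C(d=250), B-D(d=50), C-A(d=25)
numerator = 200 * 250 * 80 * 120 = 480000000
denominator = 250 * 50 * 25 = 312500
card(S) = 480000000 / 312500 = 1536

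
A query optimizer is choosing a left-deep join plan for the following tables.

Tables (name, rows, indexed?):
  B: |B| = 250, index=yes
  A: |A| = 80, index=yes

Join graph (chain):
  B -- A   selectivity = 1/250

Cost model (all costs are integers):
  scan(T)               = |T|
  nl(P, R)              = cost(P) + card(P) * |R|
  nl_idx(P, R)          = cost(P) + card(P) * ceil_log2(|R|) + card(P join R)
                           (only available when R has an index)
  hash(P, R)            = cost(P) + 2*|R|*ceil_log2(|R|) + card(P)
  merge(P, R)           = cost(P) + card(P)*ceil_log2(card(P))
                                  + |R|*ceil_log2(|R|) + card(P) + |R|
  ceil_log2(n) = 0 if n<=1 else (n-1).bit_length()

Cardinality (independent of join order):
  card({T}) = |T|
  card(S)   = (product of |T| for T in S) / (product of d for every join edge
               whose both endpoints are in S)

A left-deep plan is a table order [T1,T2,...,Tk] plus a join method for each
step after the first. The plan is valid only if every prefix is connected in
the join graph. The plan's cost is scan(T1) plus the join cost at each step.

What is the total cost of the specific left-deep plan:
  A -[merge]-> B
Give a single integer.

step 1: scan A: cost=80, card=80
step 2: join B via merge
    card(P join B) = 80*250/(250) = 80
    cost = 80 + 80*7 + 250*8 + 80 + 250 = 2970

2970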